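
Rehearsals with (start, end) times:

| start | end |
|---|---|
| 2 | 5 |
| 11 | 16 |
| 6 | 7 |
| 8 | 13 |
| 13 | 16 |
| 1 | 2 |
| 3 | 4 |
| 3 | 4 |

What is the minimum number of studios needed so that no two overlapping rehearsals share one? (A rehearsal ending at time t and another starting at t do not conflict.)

The answer is the maximum number of intervals overlapping at any instant.
starts: [1, 2, 3, 3, 6, 8, 11, 13]
ends:   [2, 4, 4, 5, 7, 13, 16, 16]
s1→1 e2→0 s2→1 s3→2 s3→3  — peak 3.

3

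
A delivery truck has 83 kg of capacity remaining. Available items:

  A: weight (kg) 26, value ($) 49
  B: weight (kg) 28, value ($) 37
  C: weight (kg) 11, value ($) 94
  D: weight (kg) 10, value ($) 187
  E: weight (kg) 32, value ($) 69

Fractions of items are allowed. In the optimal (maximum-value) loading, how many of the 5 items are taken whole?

Greedy by value/weight ratio, highest first.
Ratios (sorted): D 18.70, C 8.55, E 2.16, A 1.88, B 1.32
take D (10 @ 187); take C (11 @ 94); take E (32 @ 69); take A (26 @ 49); take 4/28 of B → 5.29. Capacity used 83/83.
4 item(s) taken whole; one partial (take 4/28 of B).

4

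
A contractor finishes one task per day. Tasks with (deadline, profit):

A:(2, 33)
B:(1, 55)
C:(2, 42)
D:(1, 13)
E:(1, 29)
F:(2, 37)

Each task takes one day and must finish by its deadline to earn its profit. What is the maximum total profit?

By profit: B(d1,55), C(d2,42), F(d2,37), A(d2,33), E(d1,29), D(d1,13)
B→slot 1; C→slot 2; F skipped; A skipped; E skipped; D skipped.
Profit = 55 + 42 = 97

97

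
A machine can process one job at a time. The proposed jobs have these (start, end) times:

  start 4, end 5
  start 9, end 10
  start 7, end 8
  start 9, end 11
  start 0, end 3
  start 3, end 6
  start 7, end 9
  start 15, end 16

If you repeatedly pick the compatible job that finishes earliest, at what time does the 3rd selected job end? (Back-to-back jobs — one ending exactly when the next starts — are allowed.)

Sorted by end: (0,3)  (4,5)  (3,6)  (7,8)  (7,9)  (9,10)  (9,11)  (15,16)
take (0,3); take (4,5); take (7,8); skip (7,9); take (9,10); take (15,16).
Selected: (0,3) (4,5) (7,8) (9,10) (15,16)

8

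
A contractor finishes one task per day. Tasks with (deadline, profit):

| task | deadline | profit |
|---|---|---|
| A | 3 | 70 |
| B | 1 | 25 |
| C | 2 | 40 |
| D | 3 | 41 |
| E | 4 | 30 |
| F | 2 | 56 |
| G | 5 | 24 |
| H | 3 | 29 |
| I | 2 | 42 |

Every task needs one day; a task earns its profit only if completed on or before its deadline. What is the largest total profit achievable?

222

Sort by profit descending; place each in the latest free slot ≤ its deadline.
Profit order: A=70 F=56 I=42 D=41 C=40 E=30 H=29 B=25 G=24
Assign: A→slot 3, F→slot 2, I→slot 1, D skipped, C skipped, E→slot 4, H skipped, B skipped, G→slot 5.
Slots: [1:I] [2:F] [3:A] [4:E] [5:G]
Profit = 42 + 56 + 70 + 30 + 24 = 222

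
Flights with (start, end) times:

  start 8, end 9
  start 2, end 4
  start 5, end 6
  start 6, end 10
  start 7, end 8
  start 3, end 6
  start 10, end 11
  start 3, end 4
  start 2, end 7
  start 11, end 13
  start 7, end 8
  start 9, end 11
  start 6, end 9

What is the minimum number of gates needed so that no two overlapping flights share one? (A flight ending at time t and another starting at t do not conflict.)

The answer is the maximum number of intervals overlapping at any instant.
Events (time:±→running): 2:+→1 2:+→2 3:+→3 3:+→4 … peak 4.

4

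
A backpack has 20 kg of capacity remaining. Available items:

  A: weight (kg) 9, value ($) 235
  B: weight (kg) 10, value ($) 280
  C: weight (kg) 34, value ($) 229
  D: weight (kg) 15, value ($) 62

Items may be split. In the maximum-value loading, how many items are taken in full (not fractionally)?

Sort by value per unit weight and fill in that order.
Order: B (280/10=28.00) > A (235/9=26.11) > C (229/34=6.74) > D (62/15=4.13)
Fill: take B (10 @ 280) → take A (9 @ 235) → take 1/34 of C → 6.74; 20/20 used.
2 item(s) taken whole; one partial (take 1/34 of C).

2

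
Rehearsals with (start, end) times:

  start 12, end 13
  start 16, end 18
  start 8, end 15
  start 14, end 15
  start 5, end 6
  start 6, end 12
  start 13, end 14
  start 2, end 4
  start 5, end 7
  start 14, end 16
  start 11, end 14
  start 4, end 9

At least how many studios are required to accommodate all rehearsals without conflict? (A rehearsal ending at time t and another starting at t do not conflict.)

Events (time:±→running): 2:+→1 4:-→0 4:+→1 5:+→2 5:+→3 … peak 3.

3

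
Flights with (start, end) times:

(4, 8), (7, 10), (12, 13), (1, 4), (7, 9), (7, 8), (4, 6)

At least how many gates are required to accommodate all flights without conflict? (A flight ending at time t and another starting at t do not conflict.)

Events (time:±→running): 1:+→1 4:-→0 4:+→1 4:+→2 6:-→1 7:+→2 7:+→3 7:+→4 … peak 4.

4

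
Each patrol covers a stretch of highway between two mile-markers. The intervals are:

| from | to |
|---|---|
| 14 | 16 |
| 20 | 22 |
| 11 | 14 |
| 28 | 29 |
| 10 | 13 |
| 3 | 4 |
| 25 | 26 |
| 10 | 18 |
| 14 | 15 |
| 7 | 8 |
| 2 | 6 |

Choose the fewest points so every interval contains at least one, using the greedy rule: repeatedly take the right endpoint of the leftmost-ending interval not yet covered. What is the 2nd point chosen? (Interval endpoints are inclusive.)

8

Sort by right endpoint; whenever an interval is uncovered, place a point at its right end.
Sorted: [3,4] [2,6] [7,8] [10,13] [11,14] [14,15] [14,16] [10,18] [20,22] [25,26] [28,29]
{[3,4],[2,6]} hit by 4; {[7,8]} hit by 8; {[10,13],[11,14]} hit by 13; {[14,15],[14,16],[10,18]} hit by 15; {[20,22]} hit by 22; {[25,26]} hit by 26; {[28,29]} hit by 29.
Points: 4, 8, 13, 15, 22, 26, 29 (7 total).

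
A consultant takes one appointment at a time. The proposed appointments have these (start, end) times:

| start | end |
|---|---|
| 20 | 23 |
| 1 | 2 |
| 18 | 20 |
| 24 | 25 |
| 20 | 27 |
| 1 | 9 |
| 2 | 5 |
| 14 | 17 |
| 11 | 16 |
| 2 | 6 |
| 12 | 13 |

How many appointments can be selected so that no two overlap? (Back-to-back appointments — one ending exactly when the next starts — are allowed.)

7

Sort by end time and greedily take each interval whose start is ≥ the last chosen end.
By end time: (1,2), (2,5), (2,6), (1,9), (12,13), (11,16), (14,17), (18,20), (20,23), (24,25), (20,27).
Pick (1,2); next start ≥ 2 → (2,5); next start ≥ 5 → (12,13); next start ≥ 13 → (14,17); next start ≥ 17 → (18,20); next start ≥ 20 → (20,23); next start ≥ 23 → (24,25).
Selected 7 appointments.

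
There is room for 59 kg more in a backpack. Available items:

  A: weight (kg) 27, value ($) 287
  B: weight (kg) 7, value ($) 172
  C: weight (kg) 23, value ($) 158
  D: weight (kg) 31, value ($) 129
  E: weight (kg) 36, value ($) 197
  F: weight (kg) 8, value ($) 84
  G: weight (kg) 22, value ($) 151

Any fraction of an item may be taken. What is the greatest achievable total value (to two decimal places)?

659.78

Sort by value per unit weight and fill in that order.
Ratios (sorted): B 24.57, A 10.63, F 10.50, C 6.87, G 6.86, E 5.47, D 4.16
take B (7 @ 172); take A (27 @ 287); take F (8 @ 84); take 17/23 of C → 116.78. Capacity used 59/59.
Total value = 659.78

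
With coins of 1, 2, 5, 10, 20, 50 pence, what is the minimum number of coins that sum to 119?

6

Greedy: take as many of the largest coin as possible, then repeat with the remainder.
119 − 2×50→19 − 1×10→9 − 1×5→4 − 2×2→0
Total coins = 2 + 1 + 1 + 2 = 6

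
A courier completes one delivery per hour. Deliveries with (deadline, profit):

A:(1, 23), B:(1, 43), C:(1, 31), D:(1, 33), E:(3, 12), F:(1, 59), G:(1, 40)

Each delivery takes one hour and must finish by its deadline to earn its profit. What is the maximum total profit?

71

Profit order: F=59 B=43 G=40 D=33 C=31 A=23 E=12
Assign: F→slot 1, B skipped, G skipped, D skipped, C skipped, A skipped, E→slot 3.
Slots: [1:F] [3:E]
Profit = 59 + 12 = 71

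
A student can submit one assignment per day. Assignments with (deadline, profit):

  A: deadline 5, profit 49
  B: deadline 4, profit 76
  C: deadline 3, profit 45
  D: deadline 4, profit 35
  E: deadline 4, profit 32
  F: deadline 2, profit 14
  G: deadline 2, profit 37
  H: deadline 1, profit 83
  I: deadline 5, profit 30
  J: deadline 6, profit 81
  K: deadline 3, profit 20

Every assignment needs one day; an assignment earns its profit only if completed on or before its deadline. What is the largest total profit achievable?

Sort by profit descending; place each in the latest free slot ≤ its deadline.
Profit order: H=83 J=81 B=76 A=49 C=45 G=37 D=35 E=32 I=30 K=20 F=14
Assign: H→slot 1, J→slot 6, B→slot 4, A→slot 5, C→slot 3, G→slot 2, D skipped, E skipped, I skipped, K skipped, F skipped.
Slots: [1:H] [2:G] [3:C] [4:B] [5:A] [6:J]
Profit = 83 + 37 + 45 + 76 + 49 + 81 = 371

371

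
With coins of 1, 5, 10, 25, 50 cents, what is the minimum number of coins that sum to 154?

Greedy: take as many of the largest coin as possible, then repeat with the remainder.
154 − 3×50→4 − 4×1→0
Total coins = 3 + 4 = 7

7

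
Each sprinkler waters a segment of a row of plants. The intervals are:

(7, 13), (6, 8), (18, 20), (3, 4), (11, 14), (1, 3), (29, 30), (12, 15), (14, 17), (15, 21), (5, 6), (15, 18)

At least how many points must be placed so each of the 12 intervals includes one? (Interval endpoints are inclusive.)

6

Sort by right endpoint; whenever an interval is uncovered, place a point at its right end.
Sorted: [1,3] [3,4] [5,6] [6,8] [7,13] [11,14] [12,15] [14,17] [15,18] [18,20] [15,21] [29,30]
{[1,3],[3,4]} hit by 3; {[5,6],[6,8]} hit by 6; {[7,13],[11,14],[12,15]} hit by 13; {[14,17],[15,18]} hit by 17; {[18,20],[15,21]} hit by 20; {[29,30]} hit by 30.
Points: 3, 6, 13, 17, 20, 30 (6 total).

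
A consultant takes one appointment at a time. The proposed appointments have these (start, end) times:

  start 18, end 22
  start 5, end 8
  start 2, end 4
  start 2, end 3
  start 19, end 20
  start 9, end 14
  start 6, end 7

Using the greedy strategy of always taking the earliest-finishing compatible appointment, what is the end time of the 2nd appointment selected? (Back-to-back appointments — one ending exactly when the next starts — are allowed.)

7

Greedy by earliest finish: after sorting by end time, pick each interval compatible with the last pick.
Sorted by end: (2,3)  (2,4)  (6,7)  (5,8)  (9,14)  (19,20)  (18,22)
take (2,3); take (6,7); skip (5,8); take (9,14); take (19,20); skip (18,22).
Selected: (2,3) (6,7) (9,14) (19,20)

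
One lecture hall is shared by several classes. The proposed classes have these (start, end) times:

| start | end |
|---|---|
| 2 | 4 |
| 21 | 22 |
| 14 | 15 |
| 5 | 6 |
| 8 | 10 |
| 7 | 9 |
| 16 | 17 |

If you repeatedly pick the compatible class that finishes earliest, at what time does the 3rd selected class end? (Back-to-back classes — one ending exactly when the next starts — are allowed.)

9

Sort by end time and greedily take each interval whose start is ≥ the last chosen end.
Sorted by end: (2,4)  (5,6)  (7,9)  (8,10)  (14,15)  (16,17)  (21,22)
take (2,4); take (5,6); take (7,9); skip (8,10); take (14,15); take (16,17); take (21,22).
Selected: (2,4) (5,6) (7,9) (14,15) (16,17) (21,22)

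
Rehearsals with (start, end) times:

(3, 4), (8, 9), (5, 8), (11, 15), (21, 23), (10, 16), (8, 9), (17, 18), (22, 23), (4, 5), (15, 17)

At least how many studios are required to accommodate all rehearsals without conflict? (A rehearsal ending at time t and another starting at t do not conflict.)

Events (time:±→running): 3:+→1 4:-→0 4:+→1 5:-→0 5:+→1 8:-→0 8:+→1 8:+→2 … peak 2.

2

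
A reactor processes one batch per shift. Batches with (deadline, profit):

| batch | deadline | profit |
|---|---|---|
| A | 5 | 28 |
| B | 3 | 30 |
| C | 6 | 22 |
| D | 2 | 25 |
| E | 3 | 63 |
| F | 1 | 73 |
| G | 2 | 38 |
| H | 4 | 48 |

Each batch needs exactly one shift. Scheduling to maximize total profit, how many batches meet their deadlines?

6

Take jobs in profit order; each goes to the latest open slot no later than its deadline.
Profit order: F=73 E=63 H=48 G=38 B=30 A=28 D=25 C=22
Assign: F→slot 1, E→slot 3, H→slot 4, G→slot 2, B skipped, A→slot 5, D skipped, C→slot 6.
Slots: [1:F] [2:G] [3:E] [4:H] [5:A] [6:C]
6 of 8 scheduled.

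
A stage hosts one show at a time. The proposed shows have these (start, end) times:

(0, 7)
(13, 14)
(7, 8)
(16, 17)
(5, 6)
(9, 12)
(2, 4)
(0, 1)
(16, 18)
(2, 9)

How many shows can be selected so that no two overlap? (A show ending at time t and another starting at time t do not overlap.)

By end time: (0,1), (2,4), (5,6), (0,7), (7,8), (2,9), (9,12), (13,14), (16,17), (16,18).
Pick (0,1); next start ≥ 1 → (2,4); next start ≥ 4 → (5,6); next start ≥ 6 → (7,8); next start ≥ 8 → (9,12); next start ≥ 12 → (13,14); next start ≥ 14 → (16,17).
Selected 7 shows.

7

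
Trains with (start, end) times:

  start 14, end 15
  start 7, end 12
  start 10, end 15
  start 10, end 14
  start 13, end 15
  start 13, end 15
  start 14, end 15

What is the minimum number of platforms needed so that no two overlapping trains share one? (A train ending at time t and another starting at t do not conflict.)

5

Count concurrent intervals with a sweep; the peak is the room count.
starts: [7, 10, 10, 13, 13, 14, 14]
ends:   [12, 14, 15, 15, 15, 15, 15]
s7→1 s10→2 s10→3 e12→2 s13→3 s13→4 e14→3 s14→4 s14→5  — peak 5.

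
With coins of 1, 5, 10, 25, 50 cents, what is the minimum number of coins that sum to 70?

70 = 1×50 + 2×10
Total coins = 1 + 2 = 3

3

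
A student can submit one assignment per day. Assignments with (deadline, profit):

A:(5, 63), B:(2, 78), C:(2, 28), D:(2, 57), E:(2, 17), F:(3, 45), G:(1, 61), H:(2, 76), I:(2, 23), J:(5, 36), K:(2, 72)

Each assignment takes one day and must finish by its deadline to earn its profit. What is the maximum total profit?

298

Profit order: B=78 H=76 K=72 A=63 G=61 D=57 F=45 J=36 C=28 I=23 E=17
Assign: B→slot 2, H→slot 1, K skipped, A→slot 5, G skipped, D skipped, F→slot 3, J→slot 4, C skipped, I skipped, E skipped.
Slots: [1:H] [2:B] [3:F] [4:J] [5:A]
Profit = 76 + 78 + 45 + 36 + 63 = 298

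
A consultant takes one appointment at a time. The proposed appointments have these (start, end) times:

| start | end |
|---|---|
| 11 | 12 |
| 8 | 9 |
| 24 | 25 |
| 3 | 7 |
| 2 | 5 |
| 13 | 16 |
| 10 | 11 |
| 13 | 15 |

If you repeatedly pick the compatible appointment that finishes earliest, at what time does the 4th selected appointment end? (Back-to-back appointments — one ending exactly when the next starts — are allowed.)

12

Order by finish time; keep every interval that doesn't clash with the previous kept one.
Sorted by end: (2,5)  (3,7)  (8,9)  (10,11)  (11,12)  (13,15)  (13,16)  (24,25)
take (2,5); take (8,9); take (10,11); take (11,12); take (13,15); skip (13,16); take (24,25).
Selected: (2,5) (8,9) (10,11) (11,12) (13,15) (24,25)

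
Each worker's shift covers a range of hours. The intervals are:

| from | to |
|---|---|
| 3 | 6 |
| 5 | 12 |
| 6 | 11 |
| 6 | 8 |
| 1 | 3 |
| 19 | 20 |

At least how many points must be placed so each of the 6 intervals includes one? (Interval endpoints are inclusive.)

Process intervals by earliest right end; each time one isn't hit yet, stab at its right endpoint.
By right end: [1,3]  [3,6]  [6,8]  [6,11]  [5,12]  [19,20]
[1,3] uncovered → point at 3; [6,8] uncovered → point at 8; [19,20] uncovered → point at 20.
Points: 3, 8, 20 (3 total).

3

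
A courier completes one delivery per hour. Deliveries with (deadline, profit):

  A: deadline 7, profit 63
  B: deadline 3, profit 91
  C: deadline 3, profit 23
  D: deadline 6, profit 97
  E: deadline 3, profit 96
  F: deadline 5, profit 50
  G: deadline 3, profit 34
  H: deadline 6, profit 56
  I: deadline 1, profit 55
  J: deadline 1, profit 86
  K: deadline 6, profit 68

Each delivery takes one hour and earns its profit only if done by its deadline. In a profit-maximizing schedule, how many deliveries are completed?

7

Take jobs in profit order; each goes to the latest open slot no later than its deadline.
By profit: D(d6,97), E(d3,96), B(d3,91), J(d1,86), K(d6,68), A(d7,63), H(d6,56), I(d1,55), F(d5,50), G(d3,34), C(d3,23)
D→slot 6; E→slot 3; B→slot 2; J→slot 1; K→slot 5; A→slot 7; H→slot 4; I skipped; F skipped; G skipped; C skipped.
7 of 11 scheduled.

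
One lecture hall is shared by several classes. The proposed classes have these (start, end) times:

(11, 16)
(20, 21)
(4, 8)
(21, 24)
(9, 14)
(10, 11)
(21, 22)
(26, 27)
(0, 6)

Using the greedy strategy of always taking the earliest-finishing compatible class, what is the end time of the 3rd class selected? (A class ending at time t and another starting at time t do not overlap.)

16

By end time: (0,6), (4,8), (10,11), (9,14), (11,16), (20,21), (21,22), (21,24), (26,27).
Pick (0,6); next start ≥ 6 → (10,11); next start ≥ 11 → (11,16); next start ≥ 16 → (20,21); next start ≥ 21 → (21,22); next start ≥ 22 → (26,27).
Selected: (0,6) (10,11) (11,16) (20,21) (21,22) (26,27)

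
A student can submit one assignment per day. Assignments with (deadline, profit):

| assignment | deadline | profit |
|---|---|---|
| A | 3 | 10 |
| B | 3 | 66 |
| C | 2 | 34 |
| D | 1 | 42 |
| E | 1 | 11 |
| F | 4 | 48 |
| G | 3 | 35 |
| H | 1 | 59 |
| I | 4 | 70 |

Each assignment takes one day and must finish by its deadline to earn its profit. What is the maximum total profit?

By profit: I(d4,70), B(d3,66), H(d1,59), F(d4,48), D(d1,42), G(d3,35), C(d2,34), E(d1,11), A(d3,10)
I→slot 4; B→slot 3; H→slot 1; F→slot 2; D skipped; G skipped; C skipped; E skipped; A skipped.
Profit = 59 + 48 + 66 + 70 = 243

243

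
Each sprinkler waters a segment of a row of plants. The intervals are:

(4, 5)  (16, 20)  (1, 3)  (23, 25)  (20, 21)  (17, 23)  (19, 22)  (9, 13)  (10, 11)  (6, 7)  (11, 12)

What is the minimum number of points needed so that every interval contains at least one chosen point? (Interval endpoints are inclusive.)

6

Process intervals by earliest right end; each time one isn't hit yet, stab at its right endpoint.
Sorted: [1,3] [4,5] [6,7] [10,11] [11,12] [9,13] [16,20] [20,21] [19,22] [17,23] [23,25]
{[1,3]} hit by 3; {[4,5]} hit by 5; {[6,7]} hit by 7; {[10,11],[11,12],[9,13]} hit by 11; {[16,20],[20,21],[19,22],[17,23]} hit by 20; {[23,25]} hit by 25.
Points: 3, 5, 7, 11, 20, 25 (6 total).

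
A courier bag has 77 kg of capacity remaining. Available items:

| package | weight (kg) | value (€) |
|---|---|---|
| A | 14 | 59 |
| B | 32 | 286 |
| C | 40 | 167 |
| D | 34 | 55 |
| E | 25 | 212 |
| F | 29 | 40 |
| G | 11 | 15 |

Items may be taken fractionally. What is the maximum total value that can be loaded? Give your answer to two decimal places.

582.05

Ratios (sorted): B 8.94, E 8.48, A 4.21, C 4.17, D 1.62, F 1.38, G 1.36
take B (32 @ 286); take E (25 @ 212); take A (14 @ 59); take 6/40 of C → 25.05. Capacity used 77/77.
Total value = 582.05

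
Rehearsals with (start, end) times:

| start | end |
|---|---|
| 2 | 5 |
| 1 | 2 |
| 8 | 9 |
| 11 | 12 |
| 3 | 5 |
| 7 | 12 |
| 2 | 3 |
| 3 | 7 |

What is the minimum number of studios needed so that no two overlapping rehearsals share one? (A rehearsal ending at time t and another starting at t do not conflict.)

3

Events (time:±→running): 1:+→1 2:-→0 2:+→1 2:+→2 3:-→1 3:+→2 3:+→3 … peak 3.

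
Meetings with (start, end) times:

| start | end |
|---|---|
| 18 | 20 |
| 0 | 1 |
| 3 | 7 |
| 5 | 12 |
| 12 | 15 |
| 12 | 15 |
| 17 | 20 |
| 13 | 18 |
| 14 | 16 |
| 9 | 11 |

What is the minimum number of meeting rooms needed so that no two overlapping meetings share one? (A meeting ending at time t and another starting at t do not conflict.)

The answer is the maximum number of intervals overlapping at any instant.
starts: [0, 3, 5, 9, 12, 12, 13, 14, 17, 18]
ends:   [1, 7, 11, 12, 15, 15, 16, 18, 20, 20]
s0→1 e1→0 s3→1 s5→2 e7→1 s9→2 e11→1 e12→0 s12→1 s12→2 s13→3 s14→4  — peak 4.

4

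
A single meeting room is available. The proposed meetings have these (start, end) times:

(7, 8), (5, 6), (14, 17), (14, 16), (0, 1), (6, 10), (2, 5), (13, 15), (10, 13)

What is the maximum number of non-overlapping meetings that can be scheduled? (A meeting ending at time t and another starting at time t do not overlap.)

6

By end time: (0,1), (2,5), (5,6), (7,8), (6,10), (10,13), (13,15), (14,16), (14,17).
Pick (0,1); next start ≥ 1 → (2,5); next start ≥ 5 → (5,6); next start ≥ 6 → (7,8); next start ≥ 8 → (10,13); next start ≥ 13 → (13,15).
Selected 6 meetings.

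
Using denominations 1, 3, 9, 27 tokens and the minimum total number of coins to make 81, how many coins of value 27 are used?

81 − 3×27→0
Count of 27: 3

3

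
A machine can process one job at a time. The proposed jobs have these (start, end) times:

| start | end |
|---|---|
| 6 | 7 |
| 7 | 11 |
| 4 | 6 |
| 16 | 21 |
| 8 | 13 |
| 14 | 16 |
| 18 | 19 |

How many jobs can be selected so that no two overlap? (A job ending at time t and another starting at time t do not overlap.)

5

Sorted by end: (4,6)  (6,7)  (7,11)  (8,13)  (14,16)  (18,19)  (16,21)
take (4,6); take (6,7); take (7,11); take (14,16); take (18,19).
Selected 5 jobs.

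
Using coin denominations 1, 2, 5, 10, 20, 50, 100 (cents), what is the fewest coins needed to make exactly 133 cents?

133 = 1×100 + 1×20 + 1×10 + 1×2 + 1×1
Total coins = 1 + 1 + 1 + 1 + 1 = 5

5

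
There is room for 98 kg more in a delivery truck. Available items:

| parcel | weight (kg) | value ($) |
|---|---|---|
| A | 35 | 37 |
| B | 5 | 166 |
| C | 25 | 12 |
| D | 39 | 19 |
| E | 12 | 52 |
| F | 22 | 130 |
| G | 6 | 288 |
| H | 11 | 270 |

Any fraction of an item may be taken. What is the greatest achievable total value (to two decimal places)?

Order: G (288/6=48.00) > B (166/5=33.20) > H (270/11=24.55) > F (130/22=5.91) > E (52/12=4.33) > A (37/35=1.06) > D (19/39=0.49) > C (12/25=0.48)
Fill: take G (6 @ 288) → take B (5 @ 166) → take H (11 @ 270) → take F (22 @ 130) → take E (12 @ 52) → take A (35 @ 37) → take 7/39 of D → 3.41; 98/98 used.
Total value = 946.41

946.41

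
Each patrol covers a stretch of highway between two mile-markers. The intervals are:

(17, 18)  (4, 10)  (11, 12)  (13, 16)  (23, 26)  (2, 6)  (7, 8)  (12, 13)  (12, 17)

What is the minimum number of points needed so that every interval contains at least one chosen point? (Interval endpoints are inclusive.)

6

Process intervals by earliest right end; each time one isn't hit yet, stab at its right endpoint.
By right end: [2,6]  [7,8]  [4,10]  [11,12]  [12,13]  [13,16]  [12,17]  [17,18]  [23,26]
[2,6] uncovered → point at 6; [7,8] uncovered → point at 8; [11,12] uncovered → point at 12; [13,16] uncovered → point at 16; [17,18] uncovered → point at 18; [23,26] uncovered → point at 26.
Points: 6, 8, 12, 16, 18, 26 (6 total).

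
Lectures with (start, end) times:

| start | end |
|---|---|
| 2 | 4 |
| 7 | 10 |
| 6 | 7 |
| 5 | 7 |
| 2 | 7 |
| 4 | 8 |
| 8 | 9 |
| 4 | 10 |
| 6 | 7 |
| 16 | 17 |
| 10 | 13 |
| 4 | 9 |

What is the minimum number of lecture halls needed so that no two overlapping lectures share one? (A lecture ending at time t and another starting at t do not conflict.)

7

Count concurrent intervals with a sweep; the peak is the room count.
starts: [2, 2, 4, 4, 4, 5, 6, 6, 7, 8, 10, 16]
ends:   [4, 7, 7, 7, 7, 8, 9, 9, 10, 10, 13, 17]
s2→1 s2→2 e4→1 s4→2 s4→3 s4→4 s5→5 s6→6 s6→7  — peak 7.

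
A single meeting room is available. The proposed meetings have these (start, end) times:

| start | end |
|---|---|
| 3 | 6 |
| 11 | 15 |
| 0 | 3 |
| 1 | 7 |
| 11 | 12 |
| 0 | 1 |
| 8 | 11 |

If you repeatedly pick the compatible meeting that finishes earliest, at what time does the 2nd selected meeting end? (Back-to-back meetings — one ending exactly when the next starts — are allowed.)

6

By end time: (0,1), (0,3), (3,6), (1,7), (8,11), (11,12), (11,15).
Pick (0,1); next start ≥ 1 → (3,6); next start ≥ 6 → (8,11); next start ≥ 11 → (11,12).
Selected: (0,1) (3,6) (8,11) (11,12)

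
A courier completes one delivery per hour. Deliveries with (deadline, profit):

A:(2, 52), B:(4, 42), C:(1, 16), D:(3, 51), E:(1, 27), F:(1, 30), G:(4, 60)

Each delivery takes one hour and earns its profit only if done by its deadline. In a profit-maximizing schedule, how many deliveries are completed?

4

Take jobs in profit order; each goes to the latest open slot no later than its deadline.
By profit: G(d4,60), A(d2,52), D(d3,51), B(d4,42), F(d1,30), E(d1,27), C(d1,16)
G→slot 4; A→slot 2; D→slot 3; B→slot 1; F skipped; E skipped; C skipped.
4 of 7 scheduled.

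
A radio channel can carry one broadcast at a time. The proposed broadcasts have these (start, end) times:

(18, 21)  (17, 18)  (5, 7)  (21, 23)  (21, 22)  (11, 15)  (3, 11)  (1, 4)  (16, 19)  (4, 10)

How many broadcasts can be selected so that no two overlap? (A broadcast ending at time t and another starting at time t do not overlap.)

6

Sort by end time and greedily take each interval whose start is ≥ the last chosen end.
Sorted by end: (1,4)  (5,7)  (4,10)  (3,11)  (11,15)  (17,18)  (16,19)  (18,21)  (21,22)  (21,23)
take (1,4); take (5,7); skip (3,11); take (11,15); take (17,18); skip (16,19); take (18,21); take (21,22).
Selected 6 broadcasts.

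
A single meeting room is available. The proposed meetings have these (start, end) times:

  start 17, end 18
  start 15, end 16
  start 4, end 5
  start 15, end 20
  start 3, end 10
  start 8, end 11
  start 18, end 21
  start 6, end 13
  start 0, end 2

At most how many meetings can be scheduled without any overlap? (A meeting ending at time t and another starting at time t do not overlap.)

6

Greedy by earliest finish: after sorting by end time, pick each interval compatible with the last pick.
Sorted by end: (0,2)  (4,5)  (3,10)  (8,11)  (6,13)  (15,16)  (17,18)  (15,20)  (18,21)
take (0,2); take (4,5); skip (3,10); take (8,11); take (15,16); take (17,18); skip (15,20); take (18,21).
Selected 6 meetings.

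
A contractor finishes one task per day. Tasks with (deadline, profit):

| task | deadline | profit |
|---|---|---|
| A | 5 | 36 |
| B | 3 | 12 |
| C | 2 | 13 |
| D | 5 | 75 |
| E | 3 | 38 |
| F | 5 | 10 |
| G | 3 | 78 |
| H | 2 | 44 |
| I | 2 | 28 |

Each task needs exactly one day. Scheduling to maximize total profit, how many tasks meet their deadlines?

Take jobs in profit order; each goes to the latest open slot no later than its deadline.
By profit: G(d3,78), D(d5,75), H(d2,44), E(d3,38), A(d5,36), I(d2,28), C(d2,13), B(d3,12), F(d5,10)
G→slot 3; D→slot 5; H→slot 2; E→slot 1; A→slot 4; I skipped; C skipped; B skipped; F skipped.
5 of 9 scheduled.

5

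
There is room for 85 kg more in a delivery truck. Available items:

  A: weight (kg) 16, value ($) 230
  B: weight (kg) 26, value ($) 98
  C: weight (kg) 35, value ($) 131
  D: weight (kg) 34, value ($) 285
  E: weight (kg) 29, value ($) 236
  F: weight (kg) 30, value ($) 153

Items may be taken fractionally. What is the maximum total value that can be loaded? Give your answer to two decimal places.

Order: A (230/16=14.38) > D (285/34=8.38) > E (236/29=8.14) > F (153/30=5.10) > B (98/26=3.77) > C (131/35=3.74)
Fill: take A (16 @ 230) → take D (34 @ 285) → take E (29 @ 236) → take 6/30 of F → 30.60; 85/85 used.
Total value = 781.60

781.60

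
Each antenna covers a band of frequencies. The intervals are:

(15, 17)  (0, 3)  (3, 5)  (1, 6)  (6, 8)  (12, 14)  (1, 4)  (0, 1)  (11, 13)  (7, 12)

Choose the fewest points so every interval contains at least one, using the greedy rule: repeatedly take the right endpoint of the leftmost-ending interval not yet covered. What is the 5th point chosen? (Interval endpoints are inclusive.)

17

Sorted: [0,1] [0,3] [1,4] [3,5] [1,6] [6,8] [7,12] [11,13] [12,14] [15,17]
{[0,1],[0,3],[1,4]} hit by 1; {[3,5],[1,6]} hit by 5; {[6,8],[7,12]} hit by 8; {[11,13],[12,14]} hit by 13; {[15,17]} hit by 17.
Points: 1, 5, 8, 13, 17 (5 total).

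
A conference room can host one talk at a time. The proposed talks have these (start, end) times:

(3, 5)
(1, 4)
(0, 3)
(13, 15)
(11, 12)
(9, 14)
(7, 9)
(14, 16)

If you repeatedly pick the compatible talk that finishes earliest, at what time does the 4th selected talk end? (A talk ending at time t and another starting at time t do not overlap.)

Sort by end time and greedily take each interval whose start is ≥ the last chosen end.
Sorted by end: (0,3)  (1,4)  (3,5)  (7,9)  (11,12)  (9,14)  (13,15)  (14,16)
take (0,3); take (3,5); take (7,9); take (11,12); take (13,15).
Selected: (0,3) (3,5) (7,9) (11,12) (13,15)

12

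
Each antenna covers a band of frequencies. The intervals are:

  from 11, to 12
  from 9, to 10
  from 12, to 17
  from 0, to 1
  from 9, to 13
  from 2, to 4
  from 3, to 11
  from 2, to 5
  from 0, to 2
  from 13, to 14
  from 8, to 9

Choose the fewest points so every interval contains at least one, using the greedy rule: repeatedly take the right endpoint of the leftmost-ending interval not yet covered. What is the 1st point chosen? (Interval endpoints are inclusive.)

Process intervals by earliest right end; each time one isn't hit yet, stab at its right endpoint.
By right end: [0,1]  [0,2]  [2,4]  [2,5]  [8,9]  [9,10]  [3,11]  [11,12]  [9,13]  [13,14]  [12,17]
[0,1] uncovered → point at 1; [2,4] uncovered → point at 4; [8,9] uncovered → point at 9; [11,12] uncovered → point at 12; [13,14] uncovered → point at 14.
Points: 1, 4, 9, 12, 14 (5 total).

1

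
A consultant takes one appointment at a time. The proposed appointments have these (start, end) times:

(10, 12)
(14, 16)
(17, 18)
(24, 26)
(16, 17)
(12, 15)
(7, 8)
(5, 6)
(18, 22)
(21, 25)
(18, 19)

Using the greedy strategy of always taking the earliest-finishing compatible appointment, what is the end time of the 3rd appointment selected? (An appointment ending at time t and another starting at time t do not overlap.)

Greedy by earliest finish: after sorting by end time, pick each interval compatible with the last pick.
Sorted by end: (5,6)  (7,8)  (10,12)  (12,15)  (14,16)  (16,17)  (17,18)  (18,19)  (18,22)  (21,25)  (24,26)
take (5,6); take (7,8); take (10,12); take (12,15); skip (14,16); take (16,17); take (17,18); take (18,19); skip (18,22); take (21,25); skip (24,26).
Selected: (5,6) (7,8) (10,12) (12,15) (16,17) (17,18) (18,19) (21,25)

12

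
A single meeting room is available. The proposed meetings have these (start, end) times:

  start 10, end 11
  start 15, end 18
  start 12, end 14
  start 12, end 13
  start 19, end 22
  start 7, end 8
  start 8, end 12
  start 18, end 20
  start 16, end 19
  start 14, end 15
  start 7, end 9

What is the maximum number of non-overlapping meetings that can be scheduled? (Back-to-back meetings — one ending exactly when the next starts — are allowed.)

Greedy by earliest finish: after sorting by end time, pick each interval compatible with the last pick.
By end time: (7,8), (7,9), (10,11), (8,12), (12,13), (12,14), (14,15), (15,18), (16,19), (18,20), (19,22).
Pick (7,8); next start ≥ 8 → (10,11); next start ≥ 11 → (12,13); next start ≥ 13 → (14,15); next start ≥ 15 → (15,18); next start ≥ 18 → (18,20).
Selected 6 meetings.

6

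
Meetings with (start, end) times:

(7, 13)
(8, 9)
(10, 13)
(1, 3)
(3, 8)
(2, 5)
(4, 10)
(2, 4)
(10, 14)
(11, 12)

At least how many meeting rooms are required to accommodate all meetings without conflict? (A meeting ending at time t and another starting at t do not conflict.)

4

Count concurrent intervals with a sweep; the peak is the room count.
starts: [1, 2, 2, 3, 4, 7, 8, 10, 10, 11]
ends:   [3, 4, 5, 8, 9, 10, 12, 13, 13, 14]
s1→1 s2→2 s2→3 e3→2 s3→3 e4→2 s4→3 e5→2 s7→3 e8→2 s8→3 e9→2 e10→1 s10→2 s10→3 s11→4  — peak 4.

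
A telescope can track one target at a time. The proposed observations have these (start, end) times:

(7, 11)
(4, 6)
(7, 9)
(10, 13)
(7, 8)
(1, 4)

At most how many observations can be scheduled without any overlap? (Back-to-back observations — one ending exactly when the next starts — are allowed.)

Greedy by earliest finish: after sorting by end time, pick each interval compatible with the last pick.
Sorted by end: (1,4)  (4,6)  (7,8)  (7,9)  (7,11)  (10,13)
take (1,4); take (4,6); take (7,8); skip (7,9); take (10,13).
Selected 4 observations.

4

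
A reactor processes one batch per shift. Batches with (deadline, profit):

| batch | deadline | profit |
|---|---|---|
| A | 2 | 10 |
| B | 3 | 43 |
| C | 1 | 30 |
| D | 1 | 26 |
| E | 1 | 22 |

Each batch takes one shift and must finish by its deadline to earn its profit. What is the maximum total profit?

Take jobs in profit order; each goes to the latest open slot no later than its deadline.
Profit order: B=43 C=30 D=26 E=22 A=10
Assign: B→slot 3, C→slot 1, D skipped, E skipped, A→slot 2.
Slots: [1:C] [2:A] [3:B]
Profit = 30 + 10 + 43 = 83

83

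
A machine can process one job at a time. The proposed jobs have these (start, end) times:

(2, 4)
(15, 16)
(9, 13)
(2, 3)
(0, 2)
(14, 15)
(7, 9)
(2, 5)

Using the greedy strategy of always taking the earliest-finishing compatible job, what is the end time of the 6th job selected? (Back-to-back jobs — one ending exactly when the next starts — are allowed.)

Sort by end time and greedily take each interval whose start is ≥ the last chosen end.
By end time: (0,2), (2,3), (2,4), (2,5), (7,9), (9,13), (14,15), (15,16).
Pick (0,2); next start ≥ 2 → (2,3); next start ≥ 3 → (7,9); next start ≥ 9 → (9,13); next start ≥ 13 → (14,15); next start ≥ 15 → (15,16).
Selected: (0,2) (2,3) (7,9) (9,13) (14,15) (15,16)

16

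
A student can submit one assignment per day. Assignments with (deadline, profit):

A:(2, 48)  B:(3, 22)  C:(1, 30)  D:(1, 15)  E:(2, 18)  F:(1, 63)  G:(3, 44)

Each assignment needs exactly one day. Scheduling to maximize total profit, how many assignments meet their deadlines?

3

Sort by profit descending; place each in the latest free slot ≤ its deadline.
By profit: F(d1,63), A(d2,48), G(d3,44), C(d1,30), B(d3,22), E(d2,18), D(d1,15)
F→slot 1; A→slot 2; G→slot 3; C skipped; B skipped; E skipped; D skipped.
3 of 7 scheduled.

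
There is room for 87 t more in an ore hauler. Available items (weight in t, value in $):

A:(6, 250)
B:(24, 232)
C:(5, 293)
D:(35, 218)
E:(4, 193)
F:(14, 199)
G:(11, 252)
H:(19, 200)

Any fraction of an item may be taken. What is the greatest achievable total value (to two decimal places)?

Greedy by value/weight ratio, highest first.
Order: C (293/5=58.60) > E (193/4=48.25) > A (250/6=41.67) > G (252/11=22.91) > F (199/14=14.21) > H (200/19=10.53) > B (232/24=9.67) > D (218/35=6.23)
Fill: take C (5 @ 293) → take E (4 @ 193) → take A (6 @ 250) → take G (11 @ 252) → take F (14 @ 199) → take H (19 @ 200) → take B (24 @ 232) → take 4/35 of D → 24.91; 87/87 used.
Total value = 1643.91

1643.91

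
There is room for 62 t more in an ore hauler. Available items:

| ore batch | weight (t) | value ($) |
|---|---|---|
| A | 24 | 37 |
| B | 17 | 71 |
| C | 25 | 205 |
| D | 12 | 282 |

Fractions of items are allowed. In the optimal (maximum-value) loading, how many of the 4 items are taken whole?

Ratios (sorted): D 23.50, C 8.20, B 4.18, A 1.54
take D (12 @ 282); take C (25 @ 205); take B (17 @ 71); take 8/24 of A → 12.33. Capacity used 62/62.
3 item(s) taken whole; one partial (take 8/24 of A).

3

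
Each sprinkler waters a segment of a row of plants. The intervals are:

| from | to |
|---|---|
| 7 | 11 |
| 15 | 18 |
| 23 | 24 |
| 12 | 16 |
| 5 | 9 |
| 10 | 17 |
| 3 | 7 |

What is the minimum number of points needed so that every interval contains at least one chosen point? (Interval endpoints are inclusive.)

Process intervals by earliest right end; each time one isn't hit yet, stab at its right endpoint.
By right end: [3,7]  [5,9]  [7,11]  [12,16]  [10,17]  [15,18]  [23,24]
[3,7] uncovered → point at 7; [12,16] uncovered → point at 16; [23,24] uncovered → point at 24.
Points: 7, 16, 24 (3 total).

3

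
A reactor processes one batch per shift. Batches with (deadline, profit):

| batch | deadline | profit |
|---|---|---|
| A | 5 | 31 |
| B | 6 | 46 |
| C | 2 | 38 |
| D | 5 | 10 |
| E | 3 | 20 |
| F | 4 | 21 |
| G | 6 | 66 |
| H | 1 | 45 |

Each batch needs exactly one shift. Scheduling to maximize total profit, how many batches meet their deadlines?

6

Take jobs in profit order; each goes to the latest open slot no later than its deadline.
Profit order: G=66 B=46 H=45 C=38 A=31 F=21 E=20 D=10
Assign: G→slot 6, B→slot 5, H→slot 1, C→slot 2, A→slot 4, F→slot 3, E skipped, D skipped.
Slots: [1:H] [2:C] [3:F] [4:A] [5:B] [6:G]
6 of 8 scheduled.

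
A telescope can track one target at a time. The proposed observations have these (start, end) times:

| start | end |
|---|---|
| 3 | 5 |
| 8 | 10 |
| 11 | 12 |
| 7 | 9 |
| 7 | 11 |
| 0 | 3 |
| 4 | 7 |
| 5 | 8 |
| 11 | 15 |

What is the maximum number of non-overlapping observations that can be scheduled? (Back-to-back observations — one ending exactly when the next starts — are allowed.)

5

Sorted by end: (0,3)  (3,5)  (4,7)  (5,8)  (7,9)  (8,10)  (7,11)  (11,12)  (11,15)
take (0,3); take (3,5); take (5,8); take (8,10); skip (7,11); take (11,12).
Selected 5 observations.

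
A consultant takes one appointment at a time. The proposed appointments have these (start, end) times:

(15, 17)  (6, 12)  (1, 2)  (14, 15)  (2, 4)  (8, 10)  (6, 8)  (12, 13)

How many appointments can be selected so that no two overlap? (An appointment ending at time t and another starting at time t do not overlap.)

Order by finish time; keep every interval that doesn't clash with the previous kept one.
By end time: (1,2), (2,4), (6,8), (8,10), (6,12), (12,13), (14,15), (15,17).
Pick (1,2); next start ≥ 2 → (2,4); next start ≥ 4 → (6,8); next start ≥ 8 → (8,10); next start ≥ 10 → (12,13); next start ≥ 13 → (14,15); next start ≥ 15 → (15,17).
Selected 7 appointments.

7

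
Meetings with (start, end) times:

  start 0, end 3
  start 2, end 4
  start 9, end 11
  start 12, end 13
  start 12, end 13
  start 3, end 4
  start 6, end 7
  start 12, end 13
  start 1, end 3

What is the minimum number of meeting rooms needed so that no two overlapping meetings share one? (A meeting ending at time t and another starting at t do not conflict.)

The answer is the maximum number of intervals overlapping at any instant.
Events (time:±→running): 0:+→1 1:+→2 2:+→3 … peak 3.

3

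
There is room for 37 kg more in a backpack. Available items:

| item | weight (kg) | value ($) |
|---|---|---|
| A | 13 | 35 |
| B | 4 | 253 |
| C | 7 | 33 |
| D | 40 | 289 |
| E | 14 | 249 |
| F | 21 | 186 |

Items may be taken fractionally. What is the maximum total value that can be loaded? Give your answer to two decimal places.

Sort by value per unit weight and fill in that order.
Order: B (253/4=63.25) > E (249/14=17.79) > F (186/21=8.86) > D (289/40=7.22) > C (33/7=4.71) > A (35/13=2.69)
Fill: take B (4 @ 253) → take E (14 @ 249) → take 19/21 of F → 168.29; 37/37 used.
Total value = 670.29

670.29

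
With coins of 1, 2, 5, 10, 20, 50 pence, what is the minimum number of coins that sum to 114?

5

114 − 2×50→14 − 1×10→4 − 2×2→0
Total coins = 2 + 1 + 2 = 5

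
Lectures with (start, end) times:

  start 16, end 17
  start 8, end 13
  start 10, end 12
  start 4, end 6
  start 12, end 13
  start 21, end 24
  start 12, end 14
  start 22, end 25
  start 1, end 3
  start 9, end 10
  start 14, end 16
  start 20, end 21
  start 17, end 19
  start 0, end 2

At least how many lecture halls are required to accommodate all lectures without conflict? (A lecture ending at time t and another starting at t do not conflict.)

3

The answer is the maximum number of intervals overlapping at any instant.
Events (time:±→running): 0:+→1 1:+→2 2:-→1 3:-→0 4:+→1 6:-→0 8:+→1 9:+→2 10:-→1 10:+→2 12:-→1 12:+→2 12:+→3 … peak 3.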